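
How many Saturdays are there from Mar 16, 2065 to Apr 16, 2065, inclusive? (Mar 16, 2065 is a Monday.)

Mar 16, 2065 is a Monday; the first Saturday on or after it is Mar 21, 2065 (5 days later).
From Mar 21, 2065 to Apr 16, 2065: 10 + 16 = 26 days (rest of Mar, Apr).
26 ÷ 7 = 3 full weeks with remainder 5, so 3 more Saturdays after the first → 4.

4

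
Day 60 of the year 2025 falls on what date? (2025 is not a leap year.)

Mar 1, 2025

Jan has 31 days (60 − 31 = 29 remain).
Feb has 28 days (29 − 28 = 1 remain).
1 into Mar → Mar 1.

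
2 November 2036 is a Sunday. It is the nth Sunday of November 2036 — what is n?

1st

Day 2 falls in week ⌈2/7⌉ of the month.
Days 1–7 hold the 1st Sunday, 8–14 the 2nd, 15–21 the 3rd, 22–28 the 4th, 29–31 the 5th.
2 is in the range for the 1st.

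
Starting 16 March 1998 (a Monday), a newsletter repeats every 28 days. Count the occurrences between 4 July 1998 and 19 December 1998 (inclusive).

6

Occurrences land 28·i days after 16 March 1998 for i = 0, 1, 2, …
4 July 1998 is 110 days after the start; 110 ÷ 28 = 3 remainder 26; since the remainder is 26, round up to i = 4. First occurrence in the window: #5 on 6 July 1998 (4×28 = 112 days in).
19 December 1998 is 278 days after the start; 278 ÷ 28 = 9 remainder 26. Last occurrence in the window: #10 on 23 November 1998.
Occurrences #5 through #10: 6 in total.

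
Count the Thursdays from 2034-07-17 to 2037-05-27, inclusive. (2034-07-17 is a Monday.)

2034-07-17 is a Monday; the first Thursday on or after it is 2034-07-20 (3 days later).
From 2034-07-20 to 2037-05-27: 164 + 365 + 366 + 147 = 1042 days (rest of 2034, 2035, 2036, to 2037-05-27 in 2037).
1042 ÷ 7 = 148 full weeks with remainder 6, so 148 more Thursdays after the first → 149.

149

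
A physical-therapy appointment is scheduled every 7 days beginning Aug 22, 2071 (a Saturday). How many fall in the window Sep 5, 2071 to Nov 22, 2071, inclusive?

12

Occurrences land 7·i days after Aug 22, 2071 for i = 0, 1, 2, …
Sep 5, 2071 is 14 days after the start; 14 ÷ 7 = 2 remainder 0. First occurrence in the window: #3 on Sep 5, 2071 (2×7 = 14 days in).
Nov 22, 2071 is 92 days after the start; 92 ÷ 7 = 13 remainder 1. Last occurrence in the window: #14 on Nov 21, 2071.
Occurrences #3 through #14: 12 in total.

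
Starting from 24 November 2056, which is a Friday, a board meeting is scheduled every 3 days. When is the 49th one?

17 April 2057

The 49th occurrence is 48 intervals after the first: 48 × 3 = 144 days after 24 November 2056.
November has 30 days — 6 days to the end of November leaves 138.
December has 31 days (107 left).
January has 31 days (76 left).
February has 28 days (48 left).
March has 31 days (17 left).
17 days into April → 17 April 2057.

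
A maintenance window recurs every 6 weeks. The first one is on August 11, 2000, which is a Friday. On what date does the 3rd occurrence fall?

The 3rd occurrence is 2 intervals after the first: 2 × 42 = 84 days after August 11, 2000.
August has 31 days — 20 days to the end of August leaves 64.
September has 30 days (34 left).
October has 31 days (3 left).
3 days into November → November 3, 2000.

November 3, 2000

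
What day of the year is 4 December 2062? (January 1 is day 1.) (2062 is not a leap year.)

338

Days in months before December: 31 + 28 + 31 + 30 + 31 + 30 + 31 + 31 + 30 + 31 + 30 = 334.
Plus 4 days into December → day 338.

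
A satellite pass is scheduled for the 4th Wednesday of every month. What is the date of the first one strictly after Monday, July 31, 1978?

August 23, 1978

July 1978 starts on a Saturday; its first Wednesday is the 5th, so the 4th Wednesday is the 26th — July 26, 1978.
That is not after July 31, 1978, so look at August 1978.
August 1978 starts on a Tuesday; its first Wednesday is the 2nd, so the 4th Wednesday is the 23rd — August 23, 1978.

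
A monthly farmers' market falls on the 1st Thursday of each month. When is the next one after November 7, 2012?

December 6, 2012

November 2012 starts on a Thursday, so its 1st Thursday is November 1, 2012.
That is not after November 7, 2012, so look at December 2012.
December 2012 starts on a Saturday, so its 1st Thursday is December 6, 2012 (5 days in).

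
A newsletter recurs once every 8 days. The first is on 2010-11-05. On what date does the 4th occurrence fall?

2010-11-29

The 4th occurrence is 3 intervals after the first: 3 × 8 = 24 days after 2010-11-05.
24 days later is 2010-11-29.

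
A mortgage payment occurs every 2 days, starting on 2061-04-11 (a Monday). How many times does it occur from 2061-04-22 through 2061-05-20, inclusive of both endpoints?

Occurrences land 2·i days after 2061-04-11 for i = 0, 1, 2, …
2061-04-22 is 11 days after the start; 11 ÷ 2 = 5 remainder 1; since the remainder is 1, round up to i = 6. First occurrence in the window: #7 on 2061-04-23 (6×2 = 12 days in).
2061-05-20 is 39 days after the start; 39 ÷ 2 = 19 remainder 1. Last occurrence in the window: #20 on 2061-05-19.
Occurrences #7 through #20: 14 in total.

14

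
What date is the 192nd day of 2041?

January has 31 days (192 − 31 = 161 remain).
February has 28 days (161 − 28 = 133 remain).
March has 31 days (133 − 31 = 102 remain).
April has 30 days (102 − 30 = 72 remain).
May has 31 days (72 − 31 = 41 remain).
June has 30 days (41 − 30 = 11 remain).
11 into July → July 11.

July 11, 2041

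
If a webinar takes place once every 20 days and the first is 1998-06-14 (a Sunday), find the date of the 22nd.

1999-08-08

The 22nd occurrence is 21 intervals after the first: 21 × 20 = 420 days after 1998-06-14.
June has 30 days — 16 days to the end of June leaves 404.
From end of June to end of 1998 is 184 days (220 left).
January has 31 days (189 left).
February has 28 days (161 left).
March has 31 days (130 left).
April has 30 days (100 left).
May has 31 days (69 left).
June has 30 days (39 left).
July has 31 days (8 left).
8 days into August → 1999-08-08.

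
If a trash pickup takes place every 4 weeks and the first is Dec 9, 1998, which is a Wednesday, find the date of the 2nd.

Jan 6, 1999

The 2nd occurrence is 1 interval after the first: 1 × 28 = 28 days after Dec 9, 1998.
Dec has 31 days — 22 days to the end of Dec leaves 6.
6 days into Jan → Jan 6, 1999.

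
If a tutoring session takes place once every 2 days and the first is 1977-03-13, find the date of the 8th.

The 8th occurrence is 7 intervals after the first: 7 × 2 = 14 days after 1977-03-13.
14 days later is 1977-03-27.

1977-03-27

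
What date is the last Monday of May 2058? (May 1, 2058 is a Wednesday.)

May 27, 2058

May 2058 begins on a Wednesday, so the first Monday is May 6 (5 days later).
May 2058 has 31 days. Adding weeks: 6, 13, 20, 27 — the last one ≤ 31 is the 27th.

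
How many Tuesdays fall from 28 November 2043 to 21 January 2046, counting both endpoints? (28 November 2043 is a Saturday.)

112

28 November 2043 is a Saturday; the first Tuesday on or after it is 1 December 2043 (3 days later).
From 1 December 2043 to 21 January 2046: 30 + 366 + 365 + 21 = 782 days (rest of 2043, 2044, 2045, to 21 January 2046 in 2046).
782 ÷ 7 = 111 full weeks with remainder 5, so 111 more Tuesdays after the first → 112.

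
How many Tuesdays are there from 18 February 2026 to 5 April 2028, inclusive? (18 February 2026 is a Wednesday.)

18 February 2026 is a Wednesday; the first Tuesday on or after it is 24 February 2026 (6 days later).
From 24 February 2026 to 5 April 2028: 310 + 365 + 96 = 771 days (rest of 2026, 2027, to 5 April 2028 in 2028).
771 ÷ 7 = 110 full weeks with remainder 1, so 110 more Tuesdays after the first → 111.

111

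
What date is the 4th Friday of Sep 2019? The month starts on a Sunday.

Sep 27, 2019

Sep 2019 begins on a Sunday, so the first Friday is Sep 6 (5 days later).
The 4th Friday is 3 weeks later: 6 + 21 = 27.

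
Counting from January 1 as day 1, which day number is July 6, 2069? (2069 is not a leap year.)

187

Days in months before July: 31 + 28 + 31 + 30 + 31 + 30 = 181.
Plus 6 days into July → day 187.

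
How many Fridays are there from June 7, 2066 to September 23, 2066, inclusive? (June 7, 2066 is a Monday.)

June 7, 2066 is a Monday; the first Friday on or after it is June 11, 2066 (4 days later).
From June 11, 2066 to September 23, 2066: 19 + 31 + 31 + 23 = 104 days (rest of June, July, August, September).
104 ÷ 7 = 14 full weeks with remainder 6, so 14 more Fridays after the first → 15.

15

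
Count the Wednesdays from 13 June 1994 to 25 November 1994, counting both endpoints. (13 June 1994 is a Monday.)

13 June 1994 is a Monday; the first Wednesday on or after it is 15 June 1994 (2 days later).
From 15 June 1994 to 25 November 1994: 15 + 31 + 31 + 30 + 31 + 25 = 163 days (rest of June, July, August, September, October, November).
163 ÷ 7 = 23 full weeks with remainder 2, so 23 more Wednesdays after the first → 24.

24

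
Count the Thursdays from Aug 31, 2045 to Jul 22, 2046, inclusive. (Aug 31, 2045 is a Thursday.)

Aug 31, 2045 is a Thursday; the first Thursday on or after it is Aug 31, 2045.
From Aug 31, 2045 to Jul 22, 2046: 122 + 203 = 325 days (rest of 2045, to Jul 22, 2046 in 2046).
325 ÷ 7 = 46 full weeks with remainder 3, so 46 more Thursdays after the first → 47.

47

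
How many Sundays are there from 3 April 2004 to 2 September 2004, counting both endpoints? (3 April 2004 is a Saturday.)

3 April 2004 is a Saturday; the first Sunday on or after it is 4 April 2004 (1 day later).
From 4 April 2004 to 2 September 2004: 26 + 31 + 30 + 31 + 31 + 2 = 151 days (rest of April, May, June, July, August, September).
151 ÷ 7 = 21 full weeks with remainder 4, so 21 more Sundays after the first → 22.

22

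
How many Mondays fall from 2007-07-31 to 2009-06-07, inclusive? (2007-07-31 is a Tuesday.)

2007-07-31 is a Tuesday; the first Monday on or after it is 2007-08-06 (6 days later).
From 2007-08-06 to 2009-06-07: 147 + 366 + 158 = 671 days (rest of 2007, 2008, to 2009-06-07 in 2009).
671 ÷ 7 = 95 full weeks with remainder 6, so 95 more Mondays after the first → 96.

96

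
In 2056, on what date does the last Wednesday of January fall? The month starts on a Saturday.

2056-01-26

January 2056 begins on a Saturday, so the first Wednesday is January 5 (4 days later).
January 2056 has 31 days. Adding weeks: 5, 12, 19, 26 — the last one ≤ 31 is the 26th.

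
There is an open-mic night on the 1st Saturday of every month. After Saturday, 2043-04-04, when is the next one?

April 2043 starts on a Wednesday, so its 1st Saturday is 2043-04-04 (3 days in).
That is not after 2043-04-04, so look at May 2043.
May 2043 starts on a Friday, so its 1st Saturday is 2043-05-02 (1 day in).

2043-05-02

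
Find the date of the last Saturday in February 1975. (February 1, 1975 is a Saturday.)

February 1975 begins on a Saturday, so the first Saturday is February 1.
February 1975 has 28 days. Adding weeks: 1, 8, 15, 22 — the last one ≤ 28 is the 22nd.

February 22, 1975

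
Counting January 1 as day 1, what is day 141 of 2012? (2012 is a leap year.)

20 May 2012

January has 31 days (141 − 31 = 110 remain).
February has 29 days (110 − 29 = 81 remain).
March has 31 days (81 − 31 = 50 remain).
April has 30 days (50 − 30 = 20 remain).
20 into May → May 20.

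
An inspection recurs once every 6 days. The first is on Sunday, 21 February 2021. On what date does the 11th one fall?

22 April 2021

The 11th occurrence is 10 intervals after the first: 10 × 6 = 60 days after 21 February 2021.
February has 28 days — 7 days to the end of February leaves 53.
March has 31 days (22 left).
22 days into April → 22 April 2021.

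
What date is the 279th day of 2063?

October 6, 2063

January has 31 days (279 − 31 = 248 remain).
February has 28 days (248 − 28 = 220 remain).
March has 31 days (220 − 31 = 189 remain).
April has 30 days (189 − 30 = 159 remain).
May has 31 days (159 − 31 = 128 remain).
June has 30 days (128 − 30 = 98 remain).
July has 31 days (98 − 31 = 67 remain).
August has 31 days (67 − 31 = 36 remain).
September has 30 days (36 − 30 = 6 remain).
6 into October → October 6.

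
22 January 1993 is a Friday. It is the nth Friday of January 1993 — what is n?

4th

Day 22 falls in week ⌈22/7⌉ of the month.
Days 1–7 hold the 1st Friday, 8–14 the 2nd, 15–21 the 3rd, 22–28 the 4th, 29–31 the 5th.
22 is in the range for the 4th.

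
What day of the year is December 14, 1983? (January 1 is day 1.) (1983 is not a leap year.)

Days in months before December: 31 + 28 + 31 + 30 + 31 + 30 + 31 + 31 + 30 + 31 + 30 = 334.
Plus 14 days into December → day 348.

348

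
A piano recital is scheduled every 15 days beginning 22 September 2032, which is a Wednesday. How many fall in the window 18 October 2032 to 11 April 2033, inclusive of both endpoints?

12

Occurrences land 15·i days after 22 September 2032 for i = 0, 1, 2, …
18 October 2032 is 26 days after the start; 26 ÷ 15 = 1 remainder 11; since the remainder is 11, round up to i = 2. First occurrence in the window: #3 on 22 October 2032 (2×15 = 30 days in).
11 April 2033 is 201 days after the start; 201 ÷ 15 = 13 remainder 6. Last occurrence in the window: #14 on 5 April 2033.
Occurrences #3 through #14: 12 in total.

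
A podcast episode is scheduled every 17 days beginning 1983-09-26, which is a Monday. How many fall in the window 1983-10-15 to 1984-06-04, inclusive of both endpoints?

Occurrences land 17·i days after 1983-09-26 for i = 0, 1, 2, …
1983-10-15 is 19 days after the start; 19 ÷ 17 = 1 remainder 2; since the remainder is 2, round up to i = 2. First occurrence in the window: #3 on 1983-10-30 (2×17 = 34 days in).
1984-06-04 is 252 days after the start; 252 ÷ 17 = 14 remainder 14. Last occurrence in the window: #15 on 1984-05-21.
Occurrences #3 through #15: 13 in total.

13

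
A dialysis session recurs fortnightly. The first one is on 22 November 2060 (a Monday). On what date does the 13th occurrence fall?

9 May 2061

The 13th occurrence is 12 intervals after the first: 12 × 14 = 168 days after 22 November 2060.
November has 30 days — 8 days to the end of November leaves 160.
December has 31 days (129 left).
January has 31 days (98 left).
February has 28 days (70 left).
March has 31 days (39 left).
April has 30 days (9 left).
9 days into May → 9 May 2061.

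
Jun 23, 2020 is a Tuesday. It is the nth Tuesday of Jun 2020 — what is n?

Day 23 falls in week ⌈23/7⌉ of the month.
Days 1–7 hold the 1st Tuesday, 8–14 the 2nd, 15–21 the 3rd, 22–28 the 4th, 29–31 the 5th.
23 is in the range for the 4th.

4th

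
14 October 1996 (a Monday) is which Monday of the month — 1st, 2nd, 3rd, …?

2nd

Day 14 falls in week ⌈14/7⌉ of the month.
Days 1–7 hold the 1st Monday, 8–14 the 2nd, 15–21 the 3rd, 22–28 the 4th, 29–31 the 5th.
14 is in the range for the 2nd.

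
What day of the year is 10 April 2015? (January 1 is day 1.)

Days in months before April: 31 + 28 + 31 = 90.
Plus 10 days into April → day 100.

100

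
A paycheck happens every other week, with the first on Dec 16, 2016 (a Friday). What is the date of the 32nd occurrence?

The 32nd occurrence is 31 intervals after the first: 31 × 14 = 434 days after Dec 16, 2016.
Dec has 31 days — 15 days to the end of Dec leaves 419.
2017 has 365 days (54 left).
Jan has 31 days (23 left).
23 days into Feb → Feb 23, 2018.

Feb 23, 2018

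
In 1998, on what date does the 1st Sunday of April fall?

April 1998 begins on a Wednesday, so the first Sunday is April 5 (4 days later).

5 April 1998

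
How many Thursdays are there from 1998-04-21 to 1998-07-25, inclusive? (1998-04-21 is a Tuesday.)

14

1998-04-21 is a Tuesday; the first Thursday on or after it is 1998-04-23 (2 days later).
From 1998-04-23 to 1998-07-25: 7 + 31 + 30 + 25 = 93 days (rest of April, May, June, July).
93 ÷ 7 = 13 full weeks with remainder 2, so 13 more Thursdays after the first → 14.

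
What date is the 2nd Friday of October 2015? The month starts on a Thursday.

October 2015 begins on a Thursday, so the first Friday is October 2 (1 day later).
The 2nd Friday is 1 weeks later: 2 + 7 = 9.

October 9, 2015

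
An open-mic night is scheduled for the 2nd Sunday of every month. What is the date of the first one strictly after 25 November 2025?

14 December 2025

November 2025 starts on a Saturday; its first Sunday is the 2nd, so the 2nd Sunday is the 9th — 9 November 2025.
That is not after 25 November 2025, so look at December 2025.
December 2025 starts on a Monday; its first Sunday is the 7th, so the 2nd Sunday is the 14th — 14 December 2025.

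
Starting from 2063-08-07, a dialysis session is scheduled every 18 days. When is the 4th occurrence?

2063-09-30

The 4th occurrence is 3 intervals after the first: 3 × 18 = 54 days after 2063-08-07.
August has 31 days — 24 days to the end of August leaves 30.
30 days into September → 2063-09-30.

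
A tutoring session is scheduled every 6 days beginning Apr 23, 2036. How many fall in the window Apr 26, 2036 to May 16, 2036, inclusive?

3

Occurrences land 6·i days after Apr 23, 2036 for i = 0, 1, 2, …
Apr 26, 2036 is 3 days after the start; 3 ÷ 6 = 0 remainder 3; since the remainder is 3, round up to i = 1. First occurrence in the window: #2 on Apr 29, 2036 (1×6 = 6 days in).
May 16, 2036 is 23 days after the start; 23 ÷ 6 = 3 remainder 5. Last occurrence in the window: #4 on May 11, 2036.
Occurrences #2 through #4: 3 in total.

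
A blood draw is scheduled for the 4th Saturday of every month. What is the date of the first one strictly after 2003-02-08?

February 2003 starts on a Saturday; its first Saturday is the 1st, so the 4th Saturday is the 22nd — 2003-02-22.
2003-02-22 is after 2003-02-08, so that is the next one.

2003-02-22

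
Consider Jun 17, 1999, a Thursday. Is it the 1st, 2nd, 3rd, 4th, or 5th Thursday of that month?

Day 17 falls in week ⌈17/7⌉ of the month.
Days 1–7 hold the 1st Thursday, 8–14 the 2nd, 15–21 the 3rd, 22–28 the 4th, 29–31 the 5th.
17 is in the range for the 3rd.

3rd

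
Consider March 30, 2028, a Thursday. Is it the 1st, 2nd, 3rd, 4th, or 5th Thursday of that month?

5th

Day 30 falls in week ⌈30/7⌉ of the month.
Days 1–7 hold the 1st Thursday, 8–14 the 2nd, 15–21 the 3rd, 22–28 the 4th, 29–31 the 5th.
30 is in the range for the 5th.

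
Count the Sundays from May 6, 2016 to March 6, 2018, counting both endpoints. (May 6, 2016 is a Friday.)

96

May 6, 2016 is a Friday; the first Sunday on or after it is May 8, 2016 (2 days later).
From May 8, 2016 to March 6, 2018: 237 + 365 + 65 = 667 days (rest of 2016, 2017, to March 6, 2018 in 2018).
667 ÷ 7 = 95 full weeks with remainder 2, so 95 more Sundays after the first → 96.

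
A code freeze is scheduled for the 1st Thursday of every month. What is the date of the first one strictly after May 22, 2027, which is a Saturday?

June 3, 2027

May 2027 starts on a Saturday, so its 1st Thursday is May 6, 2027 (5 days in).
That is not after May 22, 2027, so look at June 2027.
June 2027 starts on a Tuesday, so its 1st Thursday is June 3, 2027 (2 days in).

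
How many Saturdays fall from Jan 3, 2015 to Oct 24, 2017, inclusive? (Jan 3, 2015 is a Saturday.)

147

Jan 3, 2015 is a Saturday; the first Saturday on or after it is Jan 3, 2015.
From Jan 3, 2015 to Oct 24, 2017: 362 + 366 + 297 = 1025 days (rest of 2015, 2016, to Oct 24, 2017 in 2017).
1025 ÷ 7 = 146 full weeks with remainder 3, so 146 more Saturdays after the first → 147.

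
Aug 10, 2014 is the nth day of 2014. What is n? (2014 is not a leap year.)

Days in months before Aug: 31 + 28 + 31 + 30 + 31 + 30 + 31 = 212.
Plus 10 days into Aug → day 222.

222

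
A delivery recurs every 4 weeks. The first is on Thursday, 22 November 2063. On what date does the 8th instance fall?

The 8th occurrence is 7 intervals after the first: 7 × 28 = 196 days after 22 November 2063.
November has 30 days — 8 days to the end of November leaves 188.
December has 31 days (157 left).
January has 31 days (126 left).
February has 29 days (97 left).
March has 31 days (66 left).
April has 30 days (36 left).
May has 31 days (5 left).
5 days into June → 5 June 2064.

5 June 2064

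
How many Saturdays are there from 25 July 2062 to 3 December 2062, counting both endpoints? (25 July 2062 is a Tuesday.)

19

25 July 2062 is a Tuesday; the first Saturday on or after it is 29 July 2062 (4 days later).
From 29 July 2062 to 3 December 2062: 2 + 31 + 30 + 31 + 30 + 3 = 127 days (rest of July, August, September, October, November, December).
127 ÷ 7 = 18 full weeks with remainder 1, so 18 more Saturdays after the first → 19.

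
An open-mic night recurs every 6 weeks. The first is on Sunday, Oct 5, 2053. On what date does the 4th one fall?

The 4th occurrence is 3 intervals after the first: 3 × 42 = 126 days after Oct 5, 2053.
Oct has 31 days — 26 days to the end of Oct leaves 100.
Nov has 30 days (70 left).
Dec has 31 days (39 left).
Jan has 31 days (8 left).
8 days into Feb → Feb 8, 2054.

Feb 8, 2054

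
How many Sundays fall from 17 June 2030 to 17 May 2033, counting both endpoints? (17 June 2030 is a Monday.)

17 June 2030 is a Monday; the first Sunday on or after it is 23 June 2030 (6 days later).
From 23 June 2030 to 17 May 2033: 191 + 365 + 366 + 137 = 1059 days (rest of 2030, 2031, 2032, to 17 May 2033 in 2033).
1059 ÷ 7 = 151 full weeks with remainder 2, so 151 more Sundays after the first → 152.

152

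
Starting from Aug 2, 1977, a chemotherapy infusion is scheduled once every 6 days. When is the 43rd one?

The 43rd occurrence is 42 intervals after the first: 42 × 6 = 252 days after Aug 2, 1977.
Aug has 31 days — 29 days to the end of Aug leaves 223.
Sep has 30 days (193 left).
Oct has 31 days (162 left).
Nov has 30 days (132 left).
Dec has 31 days (101 left).
Jan has 31 days (70 left).
Feb has 28 days (42 left).
Mar has 31 days (11 left).
11 days into Apr → Apr 11, 1978.

Apr 11, 1978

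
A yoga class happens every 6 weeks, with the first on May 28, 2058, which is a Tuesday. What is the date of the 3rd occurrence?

The 3rd occurrence is 2 intervals after the first: 2 × 42 = 84 days after May 28, 2058.
May has 31 days — 3 days to the end of May leaves 81.
June has 30 days (51 left).
July has 31 days (20 left).
20 days into August → August 20, 2058.

August 20, 2058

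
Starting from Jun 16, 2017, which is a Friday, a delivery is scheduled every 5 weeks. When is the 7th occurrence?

Jan 12, 2018

The 7th occurrence is 6 intervals after the first: 6 × 35 = 210 days after Jun 16, 2017.
Jun has 30 days — 14 days to the end of Jun leaves 196.
Jul has 31 days (165 left).
Aug has 31 days (134 left).
Sep has 30 days (104 left).
Oct has 31 days (73 left).
Nov has 30 days (43 left).
Dec has 31 days (12 left).
12 days into Jan → Jan 12, 2018.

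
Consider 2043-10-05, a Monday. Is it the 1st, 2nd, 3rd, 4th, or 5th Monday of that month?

1st

Day 5 falls in week ⌈5/7⌉ of the month.
Days 1–7 hold the 1st Monday, 8–14 the 2nd, 15–21 the 3rd, 22–28 the 4th, 29–31 the 5th.
5 is in the range for the 1st.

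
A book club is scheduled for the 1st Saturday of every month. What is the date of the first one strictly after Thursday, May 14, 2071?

May 2071 starts on a Friday, so its 1st Saturday is May 2, 2071 (1 day in).
That is not after May 14, 2071, so look at June 2071.
June 2071 starts on a Monday, so its 1st Saturday is June 6, 2071 (5 days in).

June 6, 2071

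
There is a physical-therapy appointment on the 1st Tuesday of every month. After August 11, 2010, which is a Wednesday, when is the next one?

September 7, 2010

August 2010 starts on a Sunday, so its 1st Tuesday is August 3, 2010 (2 days in).
That is not after August 11, 2010, so look at September 2010.
September 2010 starts on a Wednesday, so its 1st Tuesday is September 7, 2010 (6 days in).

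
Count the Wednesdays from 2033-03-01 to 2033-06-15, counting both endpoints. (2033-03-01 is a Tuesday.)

2033-03-01 is a Tuesday; the first Wednesday on or after it is 2033-03-02 (1 day later).
From 2033-03-02 to 2033-06-15: 29 + 30 + 31 + 15 = 105 days (rest of March, April, May, June).
105 ÷ 7 = 15 full weeks with remainder 0, so 15 more Wednesdays after the first → 16.

16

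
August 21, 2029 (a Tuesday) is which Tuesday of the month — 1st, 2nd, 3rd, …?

3rd

Day 21 falls in week ⌈21/7⌉ of the month.
Days 1–7 hold the 1st Tuesday, 8–14 the 2nd, 15–21 the 3rd, 22–28 the 4th, 29–31 the 5th.
21 is in the range for the 3rd.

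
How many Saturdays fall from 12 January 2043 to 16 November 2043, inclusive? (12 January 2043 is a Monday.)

12 January 2043 is a Monday; the first Saturday on or after it is 17 January 2043 (5 days later).
From 17 January 2043 to 16 November 2043: 14 + 28 + 31 + 30 + 31 + 30 + 31 + 31 + 30 + 31 + 16 = 303 days (rest of January, February, March, April, May, June, July, August, September, October, November).
303 ÷ 7 = 43 full weeks with remainder 2, so 43 more Saturdays after the first → 44.

44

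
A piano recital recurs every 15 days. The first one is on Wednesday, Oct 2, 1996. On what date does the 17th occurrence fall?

May 30, 1997

The 17th occurrence is 16 intervals after the first: 16 × 15 = 240 days after Oct 2, 1996.
Oct has 31 days — 29 days to the end of Oct leaves 211.
Nov has 30 days (181 left).
Dec has 31 days (150 left).
Jan has 31 days (119 left).
Feb has 28 days (91 left).
Mar has 31 days (60 left).
Apr has 30 days (30 left).
30 days into May → May 30, 1997.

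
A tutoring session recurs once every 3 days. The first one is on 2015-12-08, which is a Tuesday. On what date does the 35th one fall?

The 35th occurrence is 34 intervals after the first: 34 × 3 = 102 days after 2015-12-08.
December has 31 days — 23 days to the end of December leaves 79.
January has 31 days (48 left).
February has 29 days (19 left).
19 days into March → 2016-03-19.

2016-03-19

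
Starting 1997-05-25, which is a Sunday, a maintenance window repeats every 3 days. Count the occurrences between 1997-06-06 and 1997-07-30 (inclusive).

19

Occurrences land 3·i days after 1997-05-25 for i = 0, 1, 2, …
1997-06-06 is 12 days after the start; 12 ÷ 3 = 4 remainder 0. First occurrence in the window: #5 on 1997-06-06 (4×3 = 12 days in).
1997-07-30 is 66 days after the start; 66 ÷ 3 = 22 remainder 0. Last occurrence in the window: #23 on 1997-07-30.
Occurrences #5 through #23: 19 in total.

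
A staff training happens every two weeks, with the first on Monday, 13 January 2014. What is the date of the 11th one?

The 11th occurrence is 10 intervals after the first: 10 × 14 = 140 days after 13 January 2014.
January has 31 days — 18 days to the end of January leaves 122.
February has 28 days (94 left).
March has 31 days (63 left).
April has 30 days (33 left).
May has 31 days (2 left).
2 days into June → 2 June 2014.

2 June 2014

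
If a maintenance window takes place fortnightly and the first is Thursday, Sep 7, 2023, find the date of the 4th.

The 4th occurrence is 3 intervals after the first: 3 × 14 = 42 days after Sep 7, 2023.
Sep has 30 days — 23 days to the end of Sep leaves 19.
19 days into Oct → Oct 19, 2023.

Oct 19, 2023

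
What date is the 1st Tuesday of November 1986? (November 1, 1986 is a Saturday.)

4 November 1986

November 1986 begins on a Saturday, so the first Tuesday is November 4 (3 days later).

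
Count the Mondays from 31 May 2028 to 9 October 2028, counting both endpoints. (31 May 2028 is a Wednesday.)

19

31 May 2028 is a Wednesday; the first Monday on or after it is 5 June 2028 (5 days later).
From 5 June 2028 to 9 October 2028: 25 + 31 + 31 + 30 + 9 = 126 days (rest of June, July, August, September, October).
126 ÷ 7 = 18 full weeks with remainder 0, so 18 more Mondays after the first → 19.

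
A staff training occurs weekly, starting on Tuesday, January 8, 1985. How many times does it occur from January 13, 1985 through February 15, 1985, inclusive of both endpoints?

Occurrences land 7·i days after January 8, 1985 for i = 0, 1, 2, …
January 13, 1985 is 5 days after the start; 5 ÷ 7 = 0 remainder 5; since the remainder is 5, round up to i = 1. First occurrence in the window: #2 on January 15, 1985 (1×7 = 7 days in).
February 15, 1985 is 38 days after the start; 38 ÷ 7 = 5 remainder 3. Last occurrence in the window: #6 on February 12, 1985.
Occurrences #2 through #6: 5 in total.

5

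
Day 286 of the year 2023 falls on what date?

13 October 2023

January has 31 days (286 − 31 = 255 remain).
February has 28 days (255 − 28 = 227 remain).
March has 31 days (227 − 31 = 196 remain).
April has 30 days (196 − 30 = 166 remain).
May has 31 days (166 − 31 = 135 remain).
June has 30 days (135 − 30 = 105 remain).
July has 31 days (105 − 31 = 74 remain).
August has 31 days (74 − 31 = 43 remain).
September has 30 days (43 − 30 = 13 remain).
13 into October → October 13.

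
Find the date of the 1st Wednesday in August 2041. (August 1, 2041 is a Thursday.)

August 7, 2041

August 2041 begins on a Thursday, so the first Wednesday is August 7 (6 days later).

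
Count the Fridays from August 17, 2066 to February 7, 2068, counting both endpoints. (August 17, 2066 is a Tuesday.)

August 17, 2066 is a Tuesday; the first Friday on or after it is August 20, 2066 (3 days later).
From August 20, 2066 to February 7, 2068: 133 + 365 + 38 = 536 days (rest of 2066, 2067, to February 7, 2068 in 2068).
536 ÷ 7 = 76 full weeks with remainder 4, so 76 more Fridays after the first → 77.

77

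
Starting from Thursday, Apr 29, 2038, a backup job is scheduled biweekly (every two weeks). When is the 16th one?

The 16th occurrence is 15 intervals after the first: 15 × 14 = 210 days after Apr 29, 2038.
Apr has 30 days — 1 day to the end of Apr leaves 209.
May has 31 days (178 left).
Jun has 30 days (148 left).
Jul has 31 days (117 left).
Aug has 31 days (86 left).
Sep has 30 days (56 left).
Oct has 31 days (25 left).
25 days into Nov → Nov 25, 2038.

Nov 25, 2038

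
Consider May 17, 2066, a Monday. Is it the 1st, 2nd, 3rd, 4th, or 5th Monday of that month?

3rd

Day 17 falls in week ⌈17/7⌉ of the month.
Days 1–7 hold the 1st Monday, 8–14 the 2nd, 15–21 the 3rd, 22–28 the 4th, 29–31 the 5th.
17 is in the range for the 3rd.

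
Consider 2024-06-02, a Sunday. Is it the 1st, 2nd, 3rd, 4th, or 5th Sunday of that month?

Day 2 falls in week ⌈2/7⌉ of the month.
Days 1–7 hold the 1st Sunday, 8–14 the 2nd, 15–21 the 3rd, 22–28 the 4th, 29–31 the 5th.
2 is in the range for the 1st.

1st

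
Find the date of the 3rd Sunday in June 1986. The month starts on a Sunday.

June 15, 1986

June 1986 begins on a Sunday, so the first Sunday is June 1.
The 3rd Sunday is 2 weeks later: 1 + 14 = 15.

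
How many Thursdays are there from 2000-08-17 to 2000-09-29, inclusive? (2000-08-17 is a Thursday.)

7

2000-08-17 is a Thursday; the first Thursday on or after it is 2000-08-17.
From 2000-08-17 to 2000-09-29: 14 + 29 = 43 days (rest of August, September).
43 ÷ 7 = 6 full weeks with remainder 1, so 6 more Thursdays after the first → 7.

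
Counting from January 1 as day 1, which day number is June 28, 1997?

179

Days in months before June: 31 + 28 + 31 + 30 + 31 = 151.
Plus 28 days into June → day 179.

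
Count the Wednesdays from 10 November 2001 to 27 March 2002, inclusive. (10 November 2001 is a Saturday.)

20

10 November 2001 is a Saturday; the first Wednesday on or after it is 14 November 2001 (4 days later).
From 14 November 2001 to 27 March 2002: 16 + 31 + 31 + 28 + 27 = 133 days (rest of November, December, January, February, March).
133 ÷ 7 = 19 full weeks with remainder 0, so 19 more Wednesdays after the first → 20.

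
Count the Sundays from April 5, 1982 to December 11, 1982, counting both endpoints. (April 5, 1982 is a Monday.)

35

April 5, 1982 is a Monday; the first Sunday on or after it is April 11, 1982 (6 days later).
From April 11, 1982 to December 11, 1982: 19 + 31 + 30 + 31 + 31 + 30 + 31 + 30 + 11 = 244 days (rest of April, May, June, July, August, September, October, November, December).
244 ÷ 7 = 34 full weeks with remainder 6, so 34 more Sundays after the first → 35.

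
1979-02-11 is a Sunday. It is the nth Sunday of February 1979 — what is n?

Day 11 falls in week ⌈11/7⌉ of the month.
Days 1–7 hold the 1st Sunday, 8–14 the 2nd, 15–21 the 3rd, 22–28 the 4th, 29–31 the 5th.
11 is in the range for the 2nd.

2nd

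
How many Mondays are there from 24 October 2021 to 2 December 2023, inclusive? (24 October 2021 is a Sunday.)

110

24 October 2021 is a Sunday; the first Monday on or after it is 25 October 2021 (1 day later).
From 25 October 2021 to 2 December 2023: 67 + 365 + 336 = 768 days (rest of 2021, 2022, to 2 December 2023 in 2023).
768 ÷ 7 = 109 full weeks with remainder 5, so 109 more Mondays after the first → 110.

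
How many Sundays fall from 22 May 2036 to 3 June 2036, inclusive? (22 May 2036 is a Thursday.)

22 May 2036 is a Thursday; the first Sunday on or after it is 25 May 2036 (3 days later).
From 25 May 2036 to 3 June 2036: 6 + 3 = 9 days (rest of May, June).
9 ÷ 7 = 1 full weeks with remainder 2, so 1 more Sundays after the first → 2.

2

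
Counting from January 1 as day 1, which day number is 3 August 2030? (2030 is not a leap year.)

215

Days in months before August: 31 + 28 + 31 + 30 + 31 + 30 + 31 = 212.
Plus 3 days into August → day 215.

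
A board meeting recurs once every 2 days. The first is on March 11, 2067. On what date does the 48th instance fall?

June 13, 2067

The 48th occurrence is 47 intervals after the first: 47 × 2 = 94 days after March 11, 2067.
March has 31 days — 20 days to the end of March leaves 74.
April has 30 days (44 left).
May has 31 days (13 left).
13 days into June → June 13, 2067.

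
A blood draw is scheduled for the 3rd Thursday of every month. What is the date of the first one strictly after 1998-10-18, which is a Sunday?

1998-11-19

October 1998 starts on a Thursday; its first Thursday is the 1st, so the 3rd Thursday is the 15th — 1998-10-15.
That is not after 1998-10-18, so look at November 1998.
November 1998 starts on a Sunday; its first Thursday is the 5th, so the 3rd Thursday is the 19th — 1998-11-19.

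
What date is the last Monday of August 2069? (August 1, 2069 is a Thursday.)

August 2069 begins on a Thursday, so the first Monday is August 5 (4 days later).
August 2069 has 31 days. Adding weeks: 5, 12, 19, 26 — the last one ≤ 31 is the 26th.

26 August 2069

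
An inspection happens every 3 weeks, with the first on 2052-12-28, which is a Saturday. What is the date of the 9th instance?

The 9th occurrence is 8 intervals after the first: 8 × 21 = 168 days after 2052-12-28.
December has 31 days — 3 days to the end of December leaves 165.
January has 31 days (134 left).
February has 28 days (106 left).
March has 31 days (75 left).
April has 30 days (45 left).
May has 31 days (14 left).
14 days into June → 2053-06-14.

2053-06-14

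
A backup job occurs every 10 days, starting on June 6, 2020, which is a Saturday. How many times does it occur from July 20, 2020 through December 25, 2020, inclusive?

Occurrences land 10·i days after June 6, 2020 for i = 0, 1, 2, …
July 20, 2020 is 44 days after the start; 44 ÷ 10 = 4 remainder 4; since the remainder is 4, round up to i = 5. First occurrence in the window: #6 on July 26, 2020 (5×10 = 50 days in).
December 25, 2020 is 202 days after the start; 202 ÷ 10 = 20 remainder 2. Last occurrence in the window: #21 on December 23, 2020.
Occurrences #6 through #21: 16 in total.

16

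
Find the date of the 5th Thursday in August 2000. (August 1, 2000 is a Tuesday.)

31 August 2000

August 2000 begins on a Tuesday, so the first Thursday is August 3 (2 days later).
The 5th Thursday is 4 weeks later: 3 + 28 = 31.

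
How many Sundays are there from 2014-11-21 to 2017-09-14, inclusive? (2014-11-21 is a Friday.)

147

2014-11-21 is a Friday; the first Sunday on or after it is 2014-11-23 (2 days later).
From 2014-11-23 to 2017-09-14: 38 + 365 + 366 + 257 = 1026 days (rest of 2014, 2015, 2016, to 2017-09-14 in 2017).
1026 ÷ 7 = 146 full weeks with remainder 4, so 146 more Sundays after the first → 147.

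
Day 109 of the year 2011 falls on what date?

2011-04-19

January has 31 days (109 − 31 = 78 remain).
February has 28 days (78 − 28 = 50 remain).
March has 31 days (50 − 31 = 19 remain).
19 into April → April 19.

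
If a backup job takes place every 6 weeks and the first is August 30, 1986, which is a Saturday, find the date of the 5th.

The 5th occurrence is 4 intervals after the first: 4 × 42 = 168 days after August 30, 1986.
August has 31 days — 1 day to the end of August leaves 167.
September has 30 days (137 left).
October has 31 days (106 left).
November has 30 days (76 left).
December has 31 days (45 left).
January has 31 days (14 left).
14 days into February → February 14, 1987.

February 14, 1987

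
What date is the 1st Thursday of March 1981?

1981-03-05

The first Thursday of March 1981 is March 5.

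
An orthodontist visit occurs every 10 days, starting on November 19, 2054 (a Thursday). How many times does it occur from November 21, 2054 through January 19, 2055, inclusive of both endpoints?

6

Occurrences land 10·i days after November 19, 2054 for i = 0, 1, 2, …
November 21, 2054 is 2 days after the start; 2 ÷ 10 = 0 remainder 2; since the remainder is 2, round up to i = 1. First occurrence in the window: #2 on November 29, 2054 (1×10 = 10 days in).
January 19, 2055 is 61 days after the start; 61 ÷ 10 = 6 remainder 1. Last occurrence in the window: #7 on January 18, 2055.
Occurrences #2 through #7: 6 in total.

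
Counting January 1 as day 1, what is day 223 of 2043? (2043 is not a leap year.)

January has 31 days (223 − 31 = 192 remain).
February has 28 days (192 − 28 = 164 remain).
March has 31 days (164 − 31 = 133 remain).
April has 30 days (133 − 30 = 103 remain).
May has 31 days (103 − 31 = 72 remain).
June has 30 days (72 − 30 = 42 remain).
July has 31 days (42 − 31 = 11 remain).
11 into August → August 11.

August 11, 2043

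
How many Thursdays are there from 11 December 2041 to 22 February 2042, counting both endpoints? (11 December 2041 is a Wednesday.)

11 December 2041 is a Wednesday; the first Thursday on or after it is 12 December 2041 (1 day later).
From 12 December 2041 to 22 February 2042: 19 + 31 + 22 = 72 days (rest of December, January, February).
72 ÷ 7 = 10 full weeks with remainder 2, so 10 more Thursdays after the first → 11.

11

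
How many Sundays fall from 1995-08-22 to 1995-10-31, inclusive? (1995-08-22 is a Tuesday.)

10

1995-08-22 is a Tuesday; the first Sunday on or after it is 1995-08-27 (5 days later).
From 1995-08-27 to 1995-10-31: 4 + 30 + 31 = 65 days (rest of August, September, October).
65 ÷ 7 = 9 full weeks with remainder 2, so 9 more Sundays after the first → 10.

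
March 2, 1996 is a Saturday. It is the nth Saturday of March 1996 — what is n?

1st

Day 2 falls in week ⌈2/7⌉ of the month.
Days 1–7 hold the 1st Saturday, 8–14 the 2nd, 15–21 the 3rd, 22–28 the 4th, 29–31 the 5th.
2 is in the range for the 1st.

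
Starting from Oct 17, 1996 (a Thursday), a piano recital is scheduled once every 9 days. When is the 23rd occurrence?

May 3, 1997

The 23rd occurrence is 22 intervals after the first: 22 × 9 = 198 days after Oct 17, 1996.
Oct has 31 days — 14 days to the end of Oct leaves 184.
Nov has 30 days (154 left).
Dec has 31 days (123 left).
Jan has 31 days (92 left).
Feb has 28 days (64 left).
Mar has 31 days (33 left).
Apr has 30 days (3 left).
3 days into May → May 3, 1997.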